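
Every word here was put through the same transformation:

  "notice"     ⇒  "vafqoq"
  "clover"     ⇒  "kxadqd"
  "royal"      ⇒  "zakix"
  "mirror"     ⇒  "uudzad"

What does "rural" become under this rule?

It's a Vigenère-style cipher with numeric key [8,12,12]: position i shifts by key[i mod 3].
On rural: r+8=z, u+12=g, r+12=d, a+8=i, l+12=x.

zgdix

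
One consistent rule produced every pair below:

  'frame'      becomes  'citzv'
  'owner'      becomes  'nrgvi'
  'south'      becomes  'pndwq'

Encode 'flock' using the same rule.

csnhl

f(5)→c(2) and r(17)→i(8) fit y≡7x+19 (mod 26); the inverse of 7 mod 26 is 15. Each letter's alphabet position (a=0..z=25) is mapped through 7·x+19 mod 26 — an affine cipher.
Applying it to flock: f(5)→7·5+19≡2=c; l(11)→7·11+19≡18=s; o(14)→7·14+19≡13=n; c(2)→7·2+19≡7=h; k(10)→7·10+19≡11=l (all mod 26).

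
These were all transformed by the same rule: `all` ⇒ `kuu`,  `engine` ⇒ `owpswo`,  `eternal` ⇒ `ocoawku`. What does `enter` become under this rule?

owcoa

The shift depends on letter class: consonant l→u is +9, but vowel a→k is +10. Two shifts are in play — +10 for a/e/i/o/u, +9 for every other letter.
Applying it to enter: e(vowel)+10=o, n(cons)+9=w, t(cons)+9=c, e(vowel)+10=o, r(cons)+9=a.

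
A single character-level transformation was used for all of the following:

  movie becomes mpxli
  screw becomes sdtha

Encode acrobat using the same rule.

The shift increases by 1 at each position, starting from +0: 0, 1, 2, ….
Applying it to acrobat: a+0=a, c+1=d, r+2=t, o+3=r, b+4=f, a+5=f, t+6=z.

adtrffz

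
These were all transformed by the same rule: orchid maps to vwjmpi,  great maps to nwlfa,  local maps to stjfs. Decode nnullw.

Shifts by position in orchid: pos 0: o→v (+7), pos 1: r→w (+5), pos 2: c→j (+7), pos 3: h→m (+5) — repeating every 2. A repeating key of period 2 is used — shifts +7, +5 over and over.
Undoing it on nnullw: n−7=g, n−5=i, u−7=n, l−5=g, l−7=e, w−5=r.

ginger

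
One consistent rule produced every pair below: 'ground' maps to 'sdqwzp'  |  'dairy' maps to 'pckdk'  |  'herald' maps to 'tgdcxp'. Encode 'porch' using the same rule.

The shift depends on letter class: consonant g→s is +12, but vowel o→q is +2. Vowels shift forward by 2 and consonants shift forward by 12.
For porch: p(cons)+12=b, o(vowel)+2=q, r(cons)+12=d, c(cons)+12=o, h(cons)+12=t.

bqdot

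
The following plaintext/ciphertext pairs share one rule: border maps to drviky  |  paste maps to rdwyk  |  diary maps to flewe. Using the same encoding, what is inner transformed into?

In border: b→d is +2, o→r is +3, r→v is +4, d→i is +5 — the shift increases by 1 each position. Letter i (0-indexed) is shifted by i+2, so successive shifts are 2, 3, 4, ….
On inner: i+2=k, n+3=q, n+4=r, e+5=j, r+6=x.

kqrjx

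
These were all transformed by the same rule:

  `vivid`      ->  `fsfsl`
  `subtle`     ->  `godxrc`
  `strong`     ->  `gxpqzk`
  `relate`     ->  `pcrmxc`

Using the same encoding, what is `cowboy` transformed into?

v(21)→f(5) and i(8)→s(18) fit y≡17x+12 (mod 26); the inverse of 17 mod 26 is 23. This is an affine cipher: with a=0,…,z=25, each position x becomes (17x+12) mod 26.
For cowboy: c(2)→17·2+12≡20=u; o(14)→17·14+12≡16=q; w(22)→17·22+12≡22=w; b(1)→17·1+12≡3=d; o(14)→17·14+12≡16=q; y(24)→17·24+12≡4=e (all mod 26).

uqwdqe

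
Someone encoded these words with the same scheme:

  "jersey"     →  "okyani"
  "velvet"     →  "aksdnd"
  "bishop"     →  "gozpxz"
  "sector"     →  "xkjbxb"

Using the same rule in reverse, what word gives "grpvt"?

In jersey: j→o is +5, e→k is +6, r→y is +7, s→a is +8 — the shift increases by 1 each position. Letter i (0-indexed) is shifted by i+5, so successive shifts are 5, 6, 7, ….
Reversing it on grpvt: g−5=b, r−6=l, p−7=i, v−8=n, t−9=k.

blink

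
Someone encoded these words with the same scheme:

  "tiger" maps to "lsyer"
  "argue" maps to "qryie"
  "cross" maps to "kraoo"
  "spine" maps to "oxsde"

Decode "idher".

This is an affine cipher: with a=0,…,z=25, each position x becomes (23x+16) mod 26.
Undoing it on idher: i(8)→17·(8−16)≡20=u; d(3)→17·(3−16)≡13=n; h(7)→17·(7−16)≡3=d; e(4)→17·(4−16)≡4=e; r(17)→17·(17−16)≡17=r (all mod 26).

under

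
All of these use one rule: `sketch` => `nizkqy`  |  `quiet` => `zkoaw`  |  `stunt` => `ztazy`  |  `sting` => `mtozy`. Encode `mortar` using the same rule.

xgzxus

The output letters match the input read backwards, each shifted +6: sketch reversed is hcteks. Read the word backwards and shift each letter +6.
For mortar: reverse → ratrom; then shift: r+6=x, a+6=g, t+6=z, r+6=x, o+6=u, m+6=s.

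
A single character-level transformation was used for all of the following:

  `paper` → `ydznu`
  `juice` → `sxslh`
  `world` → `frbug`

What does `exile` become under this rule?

Shifts by position in paper: pos 0: p→y (+9), pos 1: a→d (+3), pos 2: p→z (+10), pos 3: e→n (+9), pos 4: r→u (+3) — repeating every 3. A repeating key of period 3 is used — shifts +9, +3, +10 over and over.
On exile: e+9=n, x+3=a, i+10=s, l+9=u, e+3=h.

nasuh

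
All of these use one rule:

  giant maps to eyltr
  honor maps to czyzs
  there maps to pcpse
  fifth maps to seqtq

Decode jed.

The output letters match the input read backwards, each shifted +11: giant reversed is tnaig. Two steps: reverse the string, then apply a Caesar shift of +11.
Reversing it on jed: shift back: j−11=y, e−11=t, d−11=s → yts; then reverse → sty.

sty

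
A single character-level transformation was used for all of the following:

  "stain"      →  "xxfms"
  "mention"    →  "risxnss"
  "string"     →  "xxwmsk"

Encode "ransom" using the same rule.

weswtq

Shifts by position in stain: pos 0: s→x (+5), pos 1: t→x (+4), pos 2: a→f (+5), pos 3: i→m (+4) — repeating every 2. The shifts repeat in a cycle of length 2: positions 0,1,… shift by +5, +4, then the pattern repeats.
Applying it to ransom: r+5=w, a+4=e, n+5=s, s+4=w, o+5=t, m+4=q.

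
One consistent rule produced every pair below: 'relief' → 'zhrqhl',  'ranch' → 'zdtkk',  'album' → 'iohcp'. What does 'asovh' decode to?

spine

Shifts by position in relief: pos 0: r→z (+8), pos 1: e→h (+3), pos 2: l→r (+6), pos 3: i→q (+8), pos 4: e→h (+3), pos 5: f→l (+6) — repeating every 3. A repeating key of period 3 is used — shifts +8, +3, +6 over and over.
Undoing it on asovh: a−8=s, s−3=p, o−6=i, v−8=n, h−3=e.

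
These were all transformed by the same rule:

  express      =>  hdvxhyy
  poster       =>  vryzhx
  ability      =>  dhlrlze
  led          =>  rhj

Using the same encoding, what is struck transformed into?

Vowels shift forward by 3 and consonants shift forward by 6.
For struck: s(cons)+6=y, t(cons)+6=z, r(cons)+6=x, u(vowel)+3=x, c(cons)+6=i, k(cons)+6=q.

yzxxiq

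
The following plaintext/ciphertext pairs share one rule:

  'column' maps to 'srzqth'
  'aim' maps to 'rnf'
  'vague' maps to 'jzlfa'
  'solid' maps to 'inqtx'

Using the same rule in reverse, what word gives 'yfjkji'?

Read the word backwards and shift each letter +5.
Undoing it on yfjkji: shift back: y−5=t, f−5=a, j−5=e, k−5=f, j−5=e, i−5=d → taefed; then reverse → defeat.

defeat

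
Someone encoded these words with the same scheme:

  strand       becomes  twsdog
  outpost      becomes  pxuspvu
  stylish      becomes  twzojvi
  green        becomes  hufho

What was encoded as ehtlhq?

Shifts by position in strand: pos 0: s→t (+1), pos 1: t→w (+3), pos 2: r→s (+1), pos 3: a→d (+3) — repeating every 2. The shifts repeat in a cycle of length 2: positions 0,1,… shift by +1, +3, then the pattern repeats.
Undoing it on ehtlhq: e−1=d, h−3=e, t−1=s, l−3=i, h−1=g, q−3=n.

design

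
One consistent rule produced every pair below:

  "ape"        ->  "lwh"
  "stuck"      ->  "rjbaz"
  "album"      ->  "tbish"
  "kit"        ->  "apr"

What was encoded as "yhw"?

par

The output letters match the input read backwards, each shifted +7: ape reversed is epa. Read the word backwards and shift each letter +7.
Undoing it on yhw: shift back: y−7=r, h−7=a, w−7=p → rap; then reverse → par.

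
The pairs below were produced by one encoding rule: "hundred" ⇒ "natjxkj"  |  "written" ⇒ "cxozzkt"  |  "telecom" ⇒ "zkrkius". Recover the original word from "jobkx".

diver

Compare letters: h→n is +6, u→a is +6, n→t is +6 — a constant shift. This is a Caesar cipher with shift 6.
Decoding jobkx: j−6=d, o−6=i, b−6=v, k−6=e, x−6=r.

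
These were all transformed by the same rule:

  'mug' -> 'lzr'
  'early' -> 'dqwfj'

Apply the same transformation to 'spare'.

jwfux

The output letters match the input read backwards, each shifted +5: mug reversed is gum. The word is reversed, then every letter is shifted forward by 5.
On spare: reverse → eraps; then shift: e+5=j, r+5=w, a+5=f, p+5=u, s+5=x.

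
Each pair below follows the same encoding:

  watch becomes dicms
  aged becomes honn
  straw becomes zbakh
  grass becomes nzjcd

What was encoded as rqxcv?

kiosk

The shift increases by 1 at each position, starting from +7: 7, 8, 9, ….
Undoing it on rqxcv: r−7=k, q−8=i, x−9=o, c−10=s, v−11=k.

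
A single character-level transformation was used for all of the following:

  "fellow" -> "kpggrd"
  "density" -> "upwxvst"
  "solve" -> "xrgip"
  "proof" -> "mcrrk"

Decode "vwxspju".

Treating letters as 0–25, the rule is x ↦ 21x + 9 (mod 26).
Reversing it on vwxspju: v(21)→5·(21−9)≡8=i; w(22)→5·(22−9)≡13=n; x(23)→5·(23−9)≡18=s; s(18)→5·(18−9)≡19=t; p(15)→5·(15−9)≡4=e; j(9)→5·(9−9)≡0=a; u(20)→5·(20−9)≡3=d (all mod 26).

instead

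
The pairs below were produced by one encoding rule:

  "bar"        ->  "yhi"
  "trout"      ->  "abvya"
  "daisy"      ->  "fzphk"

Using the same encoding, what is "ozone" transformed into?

The output letters match the input read backwards, each shifted +7: bar reversed is rab. Two steps: reverse the string, then apply a Caesar shift of +7.
On ozone: reverse → enozo; then shift: e+7=l, n+7=u, o+7=v, z+7=g, o+7=v.

luvgv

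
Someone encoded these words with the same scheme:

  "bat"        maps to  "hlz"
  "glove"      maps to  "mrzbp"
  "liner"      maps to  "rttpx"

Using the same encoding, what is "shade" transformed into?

ynljp

Two shifts are in play — +11 for a/e/i/o/u, +6 for every other letter.
Applying it to shade: s(cons)+6=y, h(cons)+6=n, a(vowel)+11=l, d(cons)+6=j, e(vowel)+11=p.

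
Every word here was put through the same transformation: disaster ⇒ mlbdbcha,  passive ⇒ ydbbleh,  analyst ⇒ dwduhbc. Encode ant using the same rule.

dwc

Vowels shift forward by 3 and consonants shift forward by 9.
On ant: a(vowel)+3=d, n(cons)+9=w, t(cons)+9=c.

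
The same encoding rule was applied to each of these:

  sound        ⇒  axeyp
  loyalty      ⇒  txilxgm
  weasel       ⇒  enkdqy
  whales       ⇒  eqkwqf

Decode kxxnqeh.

In sound: s→a is +8, o→x is +9, u→e is +10, n→y is +11 — the shift increases by 1 each position. Each letter shifts forward by (position + 8), i.e. 8, 9, 10, … — the shift grows by one for each successive letter.
Reversing it on kxxnqeh: k−8=c, x−9=o, x−10=n, n−11=c, q−12=e, e−13=r, h−14=t.

concert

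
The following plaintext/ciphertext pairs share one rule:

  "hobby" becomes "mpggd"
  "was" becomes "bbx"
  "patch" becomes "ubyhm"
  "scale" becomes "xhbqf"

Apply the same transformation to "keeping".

pffujsl

The shift depends on letter class: consonant h→m is +5, but vowel o→p is +1. The rule splits by letter class: vowels +1, consonants +5.
For keeping: k(cons)+5=p, e(vowel)+1=f, e(vowel)+1=f, p(cons)+5=u, i(vowel)+1=j, n(cons)+5=s, g(cons)+5=l.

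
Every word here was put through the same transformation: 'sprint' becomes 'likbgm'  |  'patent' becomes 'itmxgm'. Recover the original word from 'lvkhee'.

scroll

Every letter moves 19 places later in the alphabet, wrapping around z→a.
Reversing it on lvkhee: l−19=s, v−19=c, k−19=r, h−19=o, e−19=l, e−19=l.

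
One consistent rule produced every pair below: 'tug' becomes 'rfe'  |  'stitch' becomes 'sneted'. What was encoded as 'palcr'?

grape

The output letters match the input read backwards, each shifted +11: tug reversed is gut. The word is reversed, then every letter is shifted forward by 11.
Reversing it on palcr: shift back: p−11=e, a−11=p, l−11=a, c−11=r, r−11=g → eparg; then reverse → grape.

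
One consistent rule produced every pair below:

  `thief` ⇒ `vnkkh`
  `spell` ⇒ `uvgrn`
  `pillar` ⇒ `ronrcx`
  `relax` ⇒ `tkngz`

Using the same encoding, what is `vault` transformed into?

Shifts by position in thief: pos 0: t→v (+2), pos 1: h→n (+6), pos 2: i→k (+2), pos 3: e→k (+6) — repeating every 2. The shifts repeat in a cycle of length 2: positions 0,1,… shift by +2, +6, then the pattern repeats.
Applying it to vault: v+2=x, a+6=g, u+2=w, l+6=r, t+2=v.

xgwrv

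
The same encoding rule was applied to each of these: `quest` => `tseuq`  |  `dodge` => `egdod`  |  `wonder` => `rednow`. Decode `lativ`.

vital

The output letters match the input read backwards: quest reversed is tseuq. The word is simply reversed.
Undoing it on lativ: then reverse → vital.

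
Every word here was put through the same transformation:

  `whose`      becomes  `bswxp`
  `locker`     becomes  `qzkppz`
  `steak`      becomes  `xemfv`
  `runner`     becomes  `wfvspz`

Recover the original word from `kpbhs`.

fetch

It's a Vigenère-style cipher with numeric key [5,11,8]: position i shifts by key[i mod 3].
Reversing it on kpbhs: k−5=f, p−11=e, b−8=t, h−5=c, s−11=h.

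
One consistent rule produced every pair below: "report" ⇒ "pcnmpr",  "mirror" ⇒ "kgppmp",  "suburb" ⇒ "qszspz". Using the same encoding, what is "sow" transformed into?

Compare letters: r→p is +24, e→c is +24, p→n is +24 — a constant shift. Every letter moves 24 places later in the alphabet, wrapping around z→a.
On sow: s+24=q, o+24=m, w+24=u.

qmu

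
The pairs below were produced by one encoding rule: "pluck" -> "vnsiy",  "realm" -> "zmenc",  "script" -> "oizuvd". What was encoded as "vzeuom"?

praise

Each letter's alphabet position (a=0..z=25) is mapped through 15·x+4 mod 26 — an affine cipher.
Reversing it on vzeuom: v(21)→7·(21−4)≡15=p; z(25)→7·(25−4)≡17=r; e(4)→7·(4−4)≡0=a; u(20)→7·(20−4)≡8=i; o(14)→7·(14−4)≡18=s; m(12)→7·(12−4)≡4=e (all mod 26).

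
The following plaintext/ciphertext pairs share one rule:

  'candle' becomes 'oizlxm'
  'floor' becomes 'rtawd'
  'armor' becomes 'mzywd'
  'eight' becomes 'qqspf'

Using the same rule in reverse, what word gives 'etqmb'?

sleep

Shifts by position in candle: pos 0: c→o (+12), pos 1: a→i (+8), pos 2: n→z (+12), pos 3: d→l (+8) — repeating every 2. It's a Vigenère-style cipher with numeric key [12,8]: position i shifts by key[i mod 2].
Decoding etqmb: e−12=s, t−8=l, q−12=e, m−8=e, b−12=p.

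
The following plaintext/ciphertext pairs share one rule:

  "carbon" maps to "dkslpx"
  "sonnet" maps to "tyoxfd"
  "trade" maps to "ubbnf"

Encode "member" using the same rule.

nonlfb

Shifts by position in carbon: pos 0: c→d (+1), pos 1: a→k (+10), pos 2: r→s (+1), pos 3: b→l (+10) — repeating every 2. It's a Vigenère-style cipher with numeric key [1,10]: position i shifts by key[i mod 2].
On member: m+1=n, e+10=o, m+1=n, b+10=l, e+1=f, r+10=b.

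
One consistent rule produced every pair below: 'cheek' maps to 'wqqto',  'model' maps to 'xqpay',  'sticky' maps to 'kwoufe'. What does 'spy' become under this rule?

The output letters match the input read backwards, each shifted +12: cheek reversed is keehc. Read the word backwards and shift each letter +12.
For spy: reverse → yps; then shift: y+12=k, p+12=b, s+12=e.

kbe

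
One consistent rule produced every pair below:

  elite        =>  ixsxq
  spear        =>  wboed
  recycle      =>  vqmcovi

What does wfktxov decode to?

stapler

Shifts by position in elite: pos 0: e→i (+4), pos 1: l→x (+12), pos 2: i→s (+10), pos 3: t→x (+4), pos 4: e→q (+12) — repeating every 3. The shifts repeat in a cycle of length 3: positions 0,1,… shift by +4, +12, +10, then the pattern repeats.
Decoding wfktxov: w−4=s, f−12=t, k−10=a, t−4=p, x−12=l, o−10=e, v−4=r.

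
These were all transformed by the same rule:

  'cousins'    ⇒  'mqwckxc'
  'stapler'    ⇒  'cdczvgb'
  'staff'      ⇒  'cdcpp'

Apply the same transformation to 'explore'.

The shift depends on letter class: consonant c→m is +10, but vowel o→q is +2. Two shifts are in play — +2 for a/e/i/o/u, +10 for every other letter.
Applying it to explore: e(vowel)+2=g, x(cons)+10=h, p(cons)+10=z, l(cons)+10=v, o(vowel)+2=q, r(cons)+10=b, e(vowel)+2=g.

ghzvqbg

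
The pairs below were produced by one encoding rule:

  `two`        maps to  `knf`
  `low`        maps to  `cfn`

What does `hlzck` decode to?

Compare letters: t→k is +17, w→n is +17, o→f is +17 — a constant shift. Every letter moves 17 places later in the alphabet, wrapping around z→a.
Undoing it on hlzck: h−17=q, l−17=u, z−17=i, c−17=l, k−17=t.

quilt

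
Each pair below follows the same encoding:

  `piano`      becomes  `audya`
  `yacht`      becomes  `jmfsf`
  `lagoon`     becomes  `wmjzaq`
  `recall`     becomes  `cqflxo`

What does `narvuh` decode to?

The shifts repeat in a cycle of length 3: positions 0,1,… shift by +11, +12, +3, then the pattern repeats.
Decoding narvuh: n−11=c, a−12=o, r−3=o, v−11=k, u−12=i, h−3=e.

cookie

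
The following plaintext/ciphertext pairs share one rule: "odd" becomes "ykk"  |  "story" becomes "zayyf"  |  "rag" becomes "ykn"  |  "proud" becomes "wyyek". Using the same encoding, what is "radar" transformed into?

ykkky

The shift depends on letter class: consonant d→k is +7, but vowel o→y is +10. Two shifts are in play — +10 for a/e/i/o/u, +7 for every other letter.
Applying it to radar: r(cons)+7=y, a(vowel)+10=k, d(cons)+7=k, a(vowel)+10=k, r(cons)+7=y.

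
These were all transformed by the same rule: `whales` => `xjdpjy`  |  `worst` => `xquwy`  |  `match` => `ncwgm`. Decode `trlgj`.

In whales: w→x is +1, h→j is +2, a→d is +3, l→p is +4 — the shift increases by 1 each position. Each letter shifts forward by (position + 1), i.e. 1, 2, 3, … — the shift grows by one for each successive letter.
Undoing it on trlgj: t−1=s, r−2=p, l−3=i, g−4=c, j−5=e.

spice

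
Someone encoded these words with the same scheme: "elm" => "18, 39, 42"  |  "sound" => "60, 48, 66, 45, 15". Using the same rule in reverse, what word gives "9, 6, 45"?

ban

e(#5)→18 and l(#12)→39: differences scale by 3, so n = 3·pos + 3. The formula is n = 3×(alphabet index, a=1) + 3.
Decoding 9, 6, 45: 9→(9−3)÷3=2=b, 6→(6−3)÷3=1=a, 45→(45−3)÷3=14=n.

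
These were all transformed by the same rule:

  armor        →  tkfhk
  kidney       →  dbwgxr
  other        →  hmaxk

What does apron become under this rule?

tikhg

Compare letters: a→t is +19, r→k is +19, m→f is +19 — a constant shift. Each letter is shifted forward by 19 in the alphabet (a Caesar shift of +19).
Applying it to apron: a+19=t, p+19=i, r+19=k, o+19=h, n+19=g.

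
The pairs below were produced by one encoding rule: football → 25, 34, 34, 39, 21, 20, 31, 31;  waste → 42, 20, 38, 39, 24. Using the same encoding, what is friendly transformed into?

The number is (letter's place in the alphabet, a=1) + 19.
Applying it to friendly: f=6→25, r=18→37, i=9→28, e=5→24, n=14→33, d=4→23, l=12→31, y=25→44.

25, 37, 28, 24, 33, 23, 31, 44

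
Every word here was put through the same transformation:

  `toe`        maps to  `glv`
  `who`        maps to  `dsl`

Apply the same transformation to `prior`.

Each pair mirrors across the alphabet (t↔g, o↔l, e↔v): positions sum to 25. Letters are reflected about the middle of the alphabet (position → 25−position): Atbash.
For prior: p↔k, r↔i, i↔r, o↔l, r↔i.

kirli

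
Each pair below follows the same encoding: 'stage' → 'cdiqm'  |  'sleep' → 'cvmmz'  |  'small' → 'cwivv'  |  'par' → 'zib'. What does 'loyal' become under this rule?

Two shifts are in play — +8 for a/e/i/o/u, +10 for every other letter.
For loyal: l(cons)+10=v, o(vowel)+8=w, y(cons)+10=i, a(vowel)+8=i, l(cons)+10=v.

vwiiv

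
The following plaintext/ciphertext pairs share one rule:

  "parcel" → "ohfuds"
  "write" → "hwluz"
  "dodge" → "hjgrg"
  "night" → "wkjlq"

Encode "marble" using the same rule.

hoeudp

The output letters match the input read backwards, each shifted +3: parcel reversed is lecrap. Two steps: reverse the string, then apply a Caesar shift of +3.
For marble: reverse → elbram; then shift: e+3=h, l+3=o, b+3=e, r+3=u, a+3=d, m+3=p.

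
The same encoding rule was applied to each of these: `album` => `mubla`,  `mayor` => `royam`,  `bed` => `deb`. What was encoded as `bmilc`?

climb

It's just the letters in reverse order.
Decoding bmilc: then reverse → climb.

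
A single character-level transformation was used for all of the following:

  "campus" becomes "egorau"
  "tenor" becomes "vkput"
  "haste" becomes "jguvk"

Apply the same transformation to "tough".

Vowels shift forward by 6 and consonants shift forward by 2.
For tough: t(cons)+2=v, o(vowel)+6=u, u(vowel)+6=a, g(cons)+2=i, h(cons)+2=j.

vuaij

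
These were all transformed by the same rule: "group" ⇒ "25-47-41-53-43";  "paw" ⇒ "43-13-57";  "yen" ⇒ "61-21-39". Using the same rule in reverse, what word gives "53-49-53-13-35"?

usual

g(#7)→25 and r(#18)→47: differences scale by 2, so n = 2·pos + 11. With a=1..z=26, the number is 2·pos + 11.
Reversing it on 53-49-53-13-35: 53→(53−11)÷2=21=u, 49→(49−11)÷2=19=s, 53→(53−11)÷2=21=u, 13→(13−11)÷2=1=a, 35→(35−11)÷2=12=l.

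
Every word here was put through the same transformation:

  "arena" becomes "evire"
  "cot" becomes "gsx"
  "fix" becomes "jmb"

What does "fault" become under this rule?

jeypx

Compare letters: a→e is +4, r→v is +4, e→i is +4 — a constant shift. It's a constant shift of +4 (ROT4).
On fault: f+4=j, a+4=e, u+4=y, l+4=p, t+4=x.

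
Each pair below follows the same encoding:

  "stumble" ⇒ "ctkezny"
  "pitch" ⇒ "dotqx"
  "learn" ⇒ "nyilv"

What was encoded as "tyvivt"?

s(18)→c(2) and t(19)→t(19) fit y≡17x+8 (mod 26); the inverse of 17 mod 26 is 23. Treating letters as 0–25, the rule is x ↦ 17x + 8 (mod 26).
Decoding tyvivt: t(19)→23·(19−8)≡19=t; y(24)→23·(24−8)≡4=e; v(21)→23·(21−8)≡13=n; i(8)→23·(8−8)≡0=a; v(21)→23·(21−8)≡13=n; t(19)→23·(19−8)≡19=t (all mod 26).

tenant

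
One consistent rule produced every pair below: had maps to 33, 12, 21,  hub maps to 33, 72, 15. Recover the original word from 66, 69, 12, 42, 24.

The formula is n = 3×(alphabet index, a=1) + 9.
Undoing it on 66, 69, 12, 42, 24: 66→(66−9)÷3=19=s, 69→(69−9)÷3=20=t, 12→(12−9)÷3=1=a, 42→(42−9)÷3=11=k, 24→(24−9)÷3=5=e.

stake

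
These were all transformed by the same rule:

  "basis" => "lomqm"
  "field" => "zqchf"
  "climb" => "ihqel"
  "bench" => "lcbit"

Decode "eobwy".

b(1)→l(11) and a(0)→o(14) fit y≡23x+14 (mod 26); the inverse of 23 mod 26 is 17. This is an affine cipher: with a=0,…,z=25, each position x becomes (23x+14) mod 26.
Reversing it on eobwy: e(4)→17·(4−14)≡12=m; o(14)→17·(14−14)≡0=a; b(1)→17·(1−14)≡13=n; w(22)→17·(22−14)≡6=g; y(24)→17·(24−14)≡14=o (all mod 26).

mango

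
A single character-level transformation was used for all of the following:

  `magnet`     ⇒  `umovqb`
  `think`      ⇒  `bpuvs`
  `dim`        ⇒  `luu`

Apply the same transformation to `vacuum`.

dmkggu

The shift depends on letter class: consonant m→u is +8, but vowel a→m is +12. The rule splits by letter class: vowels +12, consonants +8.
On vacuum: v(cons)+8=d, a(vowel)+12=m, c(cons)+8=k, u(vowel)+12=g, u(vowel)+12=g, m(cons)+8=u.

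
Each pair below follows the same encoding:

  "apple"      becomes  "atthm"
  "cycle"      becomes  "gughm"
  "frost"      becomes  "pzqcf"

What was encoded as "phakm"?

flame

This is an affine cipher: with a=0,…,z=25, each position x becomes (3x+0) mod 26.
Decoding phakm: p(15)→9·(15−0)≡5=f; h(7)→9·(7−0)≡11=l; a(0)→9·(0−0)≡0=a; k(10)→9·(10−0)≡12=m; m(12)→9·(12−0)≡4=e (all mod 26).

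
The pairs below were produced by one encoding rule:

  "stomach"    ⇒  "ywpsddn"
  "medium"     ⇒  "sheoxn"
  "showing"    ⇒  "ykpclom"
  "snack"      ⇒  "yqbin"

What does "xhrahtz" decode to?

request

Shifts by position in stomach: pos 0: s→y (+6), pos 1: t→w (+3), pos 2: o→p (+1), pos 3: m→s (+6), pos 4: a→d (+3), pos 5: c→d (+1) — repeating every 3. It's a Vigenère-style cipher with numeric key [6,3,1]: position i shifts by key[i mod 3].
Decoding xhrahtz: x−6=r, h−3=e, r−1=q, a−6=u, h−3=e, t−1=s, z−6=t.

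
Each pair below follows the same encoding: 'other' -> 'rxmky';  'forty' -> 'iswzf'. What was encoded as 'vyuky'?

In other: o→r is +3, t→x is +4, h→m is +5, e→k is +6 — the shift increases by 1 each position. The shift increases by 1 at each position, starting from +3: 3, 4, 5, ….
Reversing it on vyuky: v−3=s, y−4=u, u−5=p, k−6=e, y−7=r.

super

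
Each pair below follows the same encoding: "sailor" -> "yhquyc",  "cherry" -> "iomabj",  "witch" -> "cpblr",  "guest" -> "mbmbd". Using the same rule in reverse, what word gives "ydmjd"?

sweat

In sailor: s→y is +6, a→h is +7, i→q is +8, l→u is +9 — the shift increases by 1 each position. The shift increases by 1 at each position, starting from +6: 6, 7, 8, ….
Decoding ydmjd: y−6=s, d−7=w, m−8=e, j−9=a, d−10=t.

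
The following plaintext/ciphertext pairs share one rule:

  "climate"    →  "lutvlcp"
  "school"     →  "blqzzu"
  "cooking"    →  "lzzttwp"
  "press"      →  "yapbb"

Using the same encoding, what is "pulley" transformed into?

The rule splits by letter class: vowels +11, consonants +9.
For pulley: p(cons)+9=y, u(vowel)+11=f, l(cons)+9=u, l(cons)+9=u, e(vowel)+11=p, y(cons)+9=h.

yfuuph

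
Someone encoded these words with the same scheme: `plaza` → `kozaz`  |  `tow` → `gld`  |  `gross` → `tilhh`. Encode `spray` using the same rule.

hkizb

Each pair mirrors across the alphabet (p↔k, l↔o, a↔z): positions sum to 25. This is the alphabet-reversal cipher (Atbash): a becomes z, b becomes y, etc.
Applying it to spray: s↔h, p↔k, r↔i, a↔z, y↔b.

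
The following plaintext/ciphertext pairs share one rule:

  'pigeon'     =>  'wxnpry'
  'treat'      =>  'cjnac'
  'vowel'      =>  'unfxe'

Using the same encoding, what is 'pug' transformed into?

pdy

The output letters match the input read backwards, each shifted +9: pigeon reversed is noegip. Read the word backwards and shift each letter +9.
Applying it to pug: reverse → gup; then shift: g+9=p, u+9=d, p+9=y.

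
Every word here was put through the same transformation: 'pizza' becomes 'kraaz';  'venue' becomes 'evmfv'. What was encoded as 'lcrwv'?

Each pair mirrors across the alphabet (p↔k, i↔r, z↔a): positions sum to 25. This is the alphabet-reversal cipher (Atbash): a becomes z, b becomes y, etc.
Reversing it on lcrwv: l↔o, c↔x, r↔i, w↔d, v↔e.

oxide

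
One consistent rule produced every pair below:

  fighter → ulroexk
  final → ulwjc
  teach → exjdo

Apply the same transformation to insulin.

Each letter's alphabet position (a=0..z=25) is mapped through 23·x+9 mod 26 — an affine cipher.
For insulin: i(8)→23·8+9≡11=l; n(13)→23·13+9≡22=w; s(18)→23·18+9≡7=h; u(20)→23·20+9≡1=b; l(11)→23·11+9≡2=c; i(8)→23·8+9≡11=l; n(13)→23·13+9≡22=w (all mod 26).

lwhbclw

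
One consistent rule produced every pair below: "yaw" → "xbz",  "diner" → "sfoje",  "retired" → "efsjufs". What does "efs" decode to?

The output letters match the input read backwards, each shifted +1: yaw reversed is way. The word is reversed, then every letter is shifted forward by 1.
Reversing it on efs: shift back: e−1=d, f−1=e, s−1=r → der; then reverse → red.

red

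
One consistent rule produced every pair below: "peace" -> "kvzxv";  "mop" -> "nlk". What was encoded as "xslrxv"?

choice

Each letter is replaced by its mirror in the alphabet: a↔z, b↔y, c↔x, and so on (the Atbash cipher).
Reversing it on xslrxv: x↔c, s↔h, l↔o, r↔i, x↔c, v↔e.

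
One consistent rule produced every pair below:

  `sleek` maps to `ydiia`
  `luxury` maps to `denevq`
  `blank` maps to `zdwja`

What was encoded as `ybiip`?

s(18)→y(24) and l(11)→d(3) fit y≡3x+22 (mod 26); the inverse of 3 mod 26 is 9. This is an affine cipher: with a=0,…,z=25, each position x becomes (3x+22) mod 26.
Undoing it on ybiip: y(24)→9·(24−22)≡18=s; b(1)→9·(1−22)≡19=t; i(8)→9·(8−22)≡4=e; i(8)→9·(8−22)≡4=e; p(15)→9·(15−22)≡15=p (all mod 26).

steep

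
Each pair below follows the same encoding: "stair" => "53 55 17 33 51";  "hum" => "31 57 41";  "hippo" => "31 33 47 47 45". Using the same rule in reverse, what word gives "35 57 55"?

s(#19)→53 and t(#20)→55: differences scale by 2, so n = 2·pos + 15. With a=1..z=26, the number is 2·pos + 15.
Decoding 35 57 55: 35→(35−15)÷2=10=j, 57→(57−15)÷2=21=u, 55→(55−15)÷2=20=t.

jut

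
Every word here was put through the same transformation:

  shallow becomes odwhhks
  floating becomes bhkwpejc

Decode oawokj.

season

Compare letters: s→o is +22, h→d is +22, a→w is +22 — a constant shift. This is a Caesar cipher with shift 22.
Undoing it on oawokj: o−22=s, a−22=e, w−22=a, o−22=s, k−22=o, j−22=n.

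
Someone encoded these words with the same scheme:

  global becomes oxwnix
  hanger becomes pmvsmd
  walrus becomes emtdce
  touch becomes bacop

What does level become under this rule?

tqdqt

Shifts by position in global: pos 0: g→o (+8), pos 1: l→x (+12), pos 2: o→w (+8), pos 3: b→n (+12) — repeating every 2. The shifts repeat in a cycle of length 2: positions 0,1,… shift by +8, +12, then the pattern repeats.
For level: l+8=t, e+12=q, v+8=d, e+12=q, l+8=t.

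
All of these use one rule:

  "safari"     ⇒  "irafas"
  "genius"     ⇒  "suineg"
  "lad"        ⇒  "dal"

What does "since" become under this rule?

The output letters match the input read backwards: safari reversed is irafas. It's just the letters in reverse order.
Applying it to since: reverse → ecnis.

ecnis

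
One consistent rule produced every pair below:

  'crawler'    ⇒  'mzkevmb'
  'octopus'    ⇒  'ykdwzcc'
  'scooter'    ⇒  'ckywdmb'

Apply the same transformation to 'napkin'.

Shifts by position in crawler: pos 0: c→m (+10), pos 1: r→z (+8), pos 2: a→k (+10), pos 3: w→e (+8) — repeating every 2. The shifts repeat in a cycle of length 2: positions 0,1,… shift by +10, +8, then the pattern repeats.
For napkin: n+10=x, a+8=i, p+10=z, k+8=s, i+10=s, n+8=v.

xizssv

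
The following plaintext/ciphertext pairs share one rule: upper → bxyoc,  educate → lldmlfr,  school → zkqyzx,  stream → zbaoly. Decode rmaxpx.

kernel

In upper: u→b is +7, p→x is +8, p→y is +9, e→o is +10 — the shift increases by 1 each position. Each letter shifts forward by (position + 7), i.e. 7, 8, 9, … — the shift grows by one for each successive letter.
Undoing it on rmaxpx: r−7=k, m−8=e, a−9=r, x−10=n, p−11=e, x−12=l.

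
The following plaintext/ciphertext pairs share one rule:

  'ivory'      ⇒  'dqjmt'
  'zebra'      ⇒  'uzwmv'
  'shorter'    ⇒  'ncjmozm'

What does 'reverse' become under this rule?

It's a constant shift of +21 (ROT21).
Applying it to reverse: r+21=m, e+21=z, v+21=q, e+21=z, r+21=m, s+21=n, e+21=z.

mzqzmnz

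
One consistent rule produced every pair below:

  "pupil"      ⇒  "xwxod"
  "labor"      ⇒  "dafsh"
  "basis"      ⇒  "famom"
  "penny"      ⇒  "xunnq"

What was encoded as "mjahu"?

p(15)→x(23) and u(20)→w(22) fit y≡5x+0 (mod 26); the inverse of 5 mod 26 is 21. Treating letters as 0–25, the rule is x ↦ 5x + 0 (mod 26).
Reversing it on mjahu: m(12)→21·(12−0)≡18=s; j(9)→21·(9−0)≡7=h; a(0)→21·(0−0)≡0=a; h(7)→21·(7−0)≡17=r; u(20)→21·(20−0)≡4=e (all mod 26).

share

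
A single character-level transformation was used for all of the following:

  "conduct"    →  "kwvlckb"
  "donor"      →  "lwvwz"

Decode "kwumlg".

This is a Caesar cipher with shift 8.
Undoing it on kwumlg: k−8=c, w−8=o, u−8=m, m−8=e, l−8=d, g−8=y.

comedy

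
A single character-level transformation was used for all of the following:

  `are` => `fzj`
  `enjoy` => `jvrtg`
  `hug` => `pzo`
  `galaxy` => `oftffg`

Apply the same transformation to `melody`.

ujttlg

The rule splits by letter class: vowels +5, consonants +8.
For melody: m(cons)+8=u, e(vowel)+5=j, l(cons)+8=t, o(vowel)+5=t, d(cons)+8=l, y(cons)+8=g.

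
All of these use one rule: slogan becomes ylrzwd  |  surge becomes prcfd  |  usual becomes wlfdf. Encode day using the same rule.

jlo

The output letters match the input read backwards, each shifted +11: slogan reversed is nagols. Two steps: reverse the string, then apply a Caesar shift of +11.
For day: reverse → yad; then shift: y+11=j, a+11=l, d+11=o.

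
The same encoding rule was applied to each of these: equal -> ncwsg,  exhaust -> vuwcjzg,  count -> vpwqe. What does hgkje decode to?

The output letters match the input read backwards, each shifted +2: equal reversed is lauqe. Two steps: reverse the string, then apply a Caesar shift of +2.
Undoing it on hgkje: shift back: h−2=f, g−2=e, k−2=i, j−2=h, e−2=c → feihc; then reverse → chief.

chief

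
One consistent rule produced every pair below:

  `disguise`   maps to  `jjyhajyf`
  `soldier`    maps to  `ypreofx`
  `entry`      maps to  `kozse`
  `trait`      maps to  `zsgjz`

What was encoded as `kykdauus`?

Shifts by position in disguise: pos 0: d→j (+6), pos 1: i→j (+1), pos 2: s→y (+6), pos 3: g→h (+1) — repeating every 2. It's a Vigenère-style cipher with numeric key [6,1]: position i shifts by key[i mod 2].
Decoding kykdauus: k−6=e, y−1=x, k−6=e, d−1=c, a−6=u, u−1=t, u−6=o, s−1=r.

executor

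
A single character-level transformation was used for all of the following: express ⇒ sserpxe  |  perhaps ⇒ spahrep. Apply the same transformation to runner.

The output letters match the input read backwards: express reversed is sserpxe. The word is simply reversed.
For runner: reverse → rennur.

rennur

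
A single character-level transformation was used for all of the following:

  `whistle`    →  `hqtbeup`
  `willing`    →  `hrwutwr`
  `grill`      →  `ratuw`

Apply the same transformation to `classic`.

nulbdrn

Shifts by position in whistle: pos 0: w→h (+11), pos 1: h→q (+9), pos 2: i→t (+11), pos 3: s→b (+9) — repeating every 2. A repeating key of period 2 is used — shifts +11, +9 over and over.
For classic: c+11=n, l+9=u, a+11=l, s+9=b, s+11=d, i+9=r, c+11=n.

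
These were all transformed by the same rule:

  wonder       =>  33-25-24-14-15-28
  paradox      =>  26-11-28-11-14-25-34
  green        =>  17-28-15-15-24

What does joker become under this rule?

w is letter #23 and maps to 33: an offset of 10. The number is (letter's place in the alphabet, a=1) + 10.
For joker: j=10→20, o=15→25, k=11→21, e=5→15, r=18→28.

20-25-21-15-28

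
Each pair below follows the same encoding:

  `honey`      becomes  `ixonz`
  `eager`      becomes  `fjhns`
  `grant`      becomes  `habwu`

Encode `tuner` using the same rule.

udons

Shifts by position in honey: pos 0: h→i (+1), pos 1: o→x (+9), pos 2: n→o (+1), pos 3: e→n (+9) — repeating every 2. A repeating key of period 2 is used — shifts +1, +9 over and over.
Applying it to tuner: t+1=u, u+9=d, n+1=o, e+9=n, r+1=s.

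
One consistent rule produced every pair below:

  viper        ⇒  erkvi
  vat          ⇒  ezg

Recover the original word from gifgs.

This is the alphabet-reversal cipher (Atbash): a becomes z, b becomes y, etc.
Decoding gifgs: g↔t, i↔r, f↔u, g↔t, s↔h.

truth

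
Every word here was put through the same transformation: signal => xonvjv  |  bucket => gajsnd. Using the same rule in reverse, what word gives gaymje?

bureau

In signal: s→x is +5, i→o is +6, g→n is +7, n→v is +8 — the shift increases by 1 each position. Letter i (0-indexed) is shifted by i+5, so successive shifts are 5, 6, 7, ….
Reversing it on gaymje: g−5=b, a−6=u, y−7=r, m−8=e, j−9=a, e−10=u.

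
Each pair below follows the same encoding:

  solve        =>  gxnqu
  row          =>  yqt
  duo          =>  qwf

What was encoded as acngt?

The output letters match the input read backwards, each shifted +2: solve reversed is evlos. Read the word backwards and shift each letter +2.
Decoding acngt: shift back: a−2=y, c−2=a, n−2=l, g−2=e, t−2=r → yaler; then reverse → relay.

relay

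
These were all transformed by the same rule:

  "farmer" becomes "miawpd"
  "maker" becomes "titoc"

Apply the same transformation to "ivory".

pdxbj

In farmer: f→m is +7, a→i is +8, r→a is +9, m→w is +10 — the shift increases by 1 each position. The shift increases by 1 at each position, starting from +7: 7, 8, 9, ….
For ivory: i+7=p, v+8=d, o+9=x, r+10=b, y+11=j.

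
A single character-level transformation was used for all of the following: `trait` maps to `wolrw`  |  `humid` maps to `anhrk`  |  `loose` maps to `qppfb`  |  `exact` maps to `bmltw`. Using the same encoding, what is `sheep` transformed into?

This is an affine cipher: with a=0,…,z=25, each position x becomes (17x+11) mod 26.
For sheep: s(18)→17·18+11≡5=f; h(7)→17·7+11≡0=a; e(4)→17·4+11≡1=b; e(4)→17·4+11≡1=b; p(15)→17·15+11≡6=g (all mod 26).

fabbg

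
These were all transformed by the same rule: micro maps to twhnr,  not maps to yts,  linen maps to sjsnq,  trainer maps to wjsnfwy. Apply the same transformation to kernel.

The output letters match the input read backwards, each shifted +5: micro reversed is orcim. Two steps: reverse the string, then apply a Caesar shift of +5.
For kernel: reverse → lenrek; then shift: l+5=q, e+5=j, n+5=s, r+5=w, e+5=j, k+5=p.

qjswjp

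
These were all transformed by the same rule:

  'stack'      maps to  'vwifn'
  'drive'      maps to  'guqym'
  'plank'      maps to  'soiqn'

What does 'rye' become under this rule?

The shift depends on letter class: consonant s→v is +3, but vowel a→i is +8. Vowels shift forward by 8 and consonants shift forward by 3.
On rye: r(cons)+3=u, y(cons)+3=b, e(vowel)+8=m.

ubm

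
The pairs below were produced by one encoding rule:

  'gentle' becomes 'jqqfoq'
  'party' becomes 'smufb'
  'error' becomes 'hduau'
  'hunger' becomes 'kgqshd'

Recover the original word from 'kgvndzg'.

husband

Shifts by position in gentle: pos 0: g→j (+3), pos 1: e→q (+12), pos 2: n→q (+3), pos 3: t→f (+12) — repeating every 2. The shifts repeat in a cycle of length 2: positions 0,1,… shift by +3, +12, then the pattern repeats.
Reversing it on kgvndzg: k−3=h, g−12=u, v−3=s, n−12=b, d−3=a, z−12=n, g−3=d.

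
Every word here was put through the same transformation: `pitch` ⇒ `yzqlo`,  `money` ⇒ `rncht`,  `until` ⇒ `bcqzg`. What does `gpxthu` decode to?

lawyer

This is an affine cipher: with a=0,…,z=25, each position x becomes (11x+15) mod 26.
Undoing it on gpxthu: g(6)→19·(6−15)≡11=l; p(15)→19·(15−15)≡0=a; x(23)→19·(23−15)≡22=w; t(19)→19·(19−15)≡24=y; h(7)→19·(7−15)≡4=e; u(20)→19·(20−15)≡17=r (all mod 26).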